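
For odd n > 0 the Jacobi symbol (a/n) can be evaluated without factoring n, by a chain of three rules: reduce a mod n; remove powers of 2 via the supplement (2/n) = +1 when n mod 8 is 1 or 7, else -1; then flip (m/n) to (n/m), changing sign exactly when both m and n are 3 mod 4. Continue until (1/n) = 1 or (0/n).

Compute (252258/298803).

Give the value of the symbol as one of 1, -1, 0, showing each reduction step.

factor out 2^1: 252258 = 2^1·126129; with 298803 mod 8 = 3, (2/298803) = -1; sign now -1; continue with (126129/298803)
flip (126129/298803) -> (298803/126129): both odd, 126129 mod 4 = 1, 298803 mod 4 = 3, so the flip contributes +1; sign now -1
(298803/126129): 298803 mod 126129 = 46545, so (298803/126129) = (46545/126129)
flip (46545/126129) -> (126129/46545): both odd, 46545 mod 4 = 1, 126129 mod 4 = 1, so the flip contributes +1; sign now -1
(126129/46545): 126129 mod 46545 = 33039, so (126129/46545) = (33039/46545)
flip (33039/46545) -> (46545/33039): both odd, 33039 mod 4 = 3, 46545 mod 4 = 1, so the flip contributes +1; sign now -1
(46545/33039): 46545 mod 33039 = 13506, so (46545/33039) = (13506/33039)
factor out 2^1: 13506 = 2^1·6753; with 33039 mod 8 = 7, (2/33039) = +1; sign now -1; continue with (6753/33039)
flip (6753/33039) -> (33039/6753): both odd, 6753 mod 4 = 1, 33039 mod 4 = 3, so the flip contributes +1; sign now -1
(33039/6753): 33039 mod 6753 = 6027, so (33039/6753) = (6027/6753)
flip (6027/6753) -> (6753/6027): both odd, 6027 mod 4 = 3, 6753 mod 4 = 1, so the flip contributes +1; sign now -1
(6753/6027): 6753 mod 6027 = 726, so (6753/6027) = (726/6027)
factor out 2^1: 726 = 2^1·363; with 6027 mod 8 = 3, (2/6027) = -1; sign now +1; continue with (363/6027)
flip (363/6027) -> (6027/363): both odd, 363 mod 4 = 3, 6027 mod 4 = 3, so the flip contributes -1; sign now -1
(6027/363): 6027 mod 363 = 219, so (6027/363) = (219/363)
flip (219/363) -> (363/219): both odd, 219 mod 4 = 3, 363 mod 4 = 3, so the flip contributes -1; sign now +1
(363/219): 363 mod 219 = 144, so (363/219) = (144/219)
factor out 2^4: 144 = 2^4·9; with 219 mod 8 = 3, (2/219) = -1; sign now +1; continue with (9/219)
flip (9/219) -> (219/9): both odd, 9 mod 4 = 1, 219 mod 4 = 3, so the flip contributes +1; sign now +1
(219/9): 219 mod 9 = 3, so (219/9) = (3/9)
flip (3/9) -> (9/3): both odd, 3 mod 4 = 3, 9 mod 4 = 1, so the flip contributes +1; sign now +1
(9/3): 9 mod 3 = 0, so (9/3) = (0/3)
reached (0/3); gcd(a, n) > 1, so (0/3) = 0 and the symbol is 0

0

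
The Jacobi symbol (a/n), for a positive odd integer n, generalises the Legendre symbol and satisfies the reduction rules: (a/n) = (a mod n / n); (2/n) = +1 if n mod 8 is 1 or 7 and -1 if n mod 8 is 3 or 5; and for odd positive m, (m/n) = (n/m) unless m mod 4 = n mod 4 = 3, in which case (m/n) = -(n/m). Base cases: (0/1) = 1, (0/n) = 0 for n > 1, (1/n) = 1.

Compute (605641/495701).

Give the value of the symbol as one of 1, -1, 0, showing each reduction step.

-1

(605641/495701): 605641 mod 495701 = 109940, so (605641/495701) = (109940/495701)
factor out 2^2: 109940 = 2^2·27485; with 495701 mod 8 = 5, (2/495701) = -1; sign now +1; continue with (27485/495701)
flip (27485/495701) -> (495701/27485): both odd, 27485 mod 4 = 1, 495701 mod 4 = 1, so the flip contributes +1; sign now +1
(495701/27485): 495701 mod 27485 = 971, so (495701/27485) = (971/27485)
flip (971/27485) -> (27485/971): both odd, 971 mod 4 = 3, 27485 mod 4 = 1, so the flip contributes +1; sign now +1
(27485/971): 27485 mod 971 = 297, so (27485/971) = (297/971)
flip (297/971) -> (971/297): both odd, 297 mod 4 = 1, 971 mod 4 = 3, so the flip contributes +1; sign now +1
(971/297): 971 mod 297 = 80, so (971/297) = (80/297)
factor out 2^4: 80 = 2^4·5; with 297 mod 8 = 1, (2/297) = +1; sign now +1; continue with (5/297)
flip (5/297) -> (297/5): both odd, 5 mod 4 = 1, 297 mod 4 = 1, so the flip contributes +1; sign now +1
(297/5): 297 mod 5 = 2, so (297/5) = (2/5)
factor out 2^1: 2 = 2^1·1; with 5 mod 8 = 5, (2/5) = -1; sign now -1; continue with (1/5)
reached (1/5) = 1, so the symbol is -1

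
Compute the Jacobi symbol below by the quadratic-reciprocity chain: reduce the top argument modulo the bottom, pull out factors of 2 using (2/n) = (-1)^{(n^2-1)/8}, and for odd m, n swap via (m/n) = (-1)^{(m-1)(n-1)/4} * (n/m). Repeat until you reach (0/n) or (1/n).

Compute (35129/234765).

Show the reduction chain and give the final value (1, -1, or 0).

reciprocity: (35129/234765) = +1·(234765/35129) since 35129 mod 4 = 1, 234765 mod 4 = 1; sign now +1
(234765/35129) = (23991/35129)   [reduce mod 35129]
reciprocity: (23991/35129) = +1·(35129/23991) since 23991 mod 4 = 3, 35129 mod 4 = 1; sign now +1
(35129/23991) = (11138/23991)   [reduce mod 23991]
11138 = 2^1·5569; (2/23991) = +1 since 23991 mod 8 = 7, so (11138/23991) = (+1)^1·(5569/23991); sign now +1
reciprocity: (5569/23991) = +1·(23991/5569) since 5569 mod 4 = 1, 23991 mod 4 = 3; sign now +1
(23991/5569) = (1715/5569)   [reduce mod 5569]
reciprocity: (1715/5569) = +1·(5569/1715) since 1715 mod 4 = 3, 5569 mod 4 = 1; sign now +1
(5569/1715) = (424/1715)   [reduce mod 1715]
424 = 2^3·53; (2/1715) = -1 since 1715 mod 8 = 3, so (424/1715) = (-1)^3·(53/1715); sign now -1
reciprocity: (53/1715) = +1·(1715/53) since 53 mod 4 = 1, 1715 mod 4 = 3; sign now -1
(1715/53) = (19/53)   [reduce mod 53]
reciprocity: (19/53) = +1·(53/19) since 19 mod 4 = 3, 53 mod 4 = 1; sign now -1
(53/19) = (15/19)   [reduce mod 19]
reciprocity: (15/19) = -1·(19/15) since 15 mod 4 = 3, 19 mod 4 = 3; sign now +1
(19/15) = (4/15)   [reduce mod 15]
4 = 2^2·1; (2/15) = +1 since 15 mod 8 = 7, so (4/15) = (+1)^2·(1/15); sign now +1
(1/15) = 1; final value = sign = +1

1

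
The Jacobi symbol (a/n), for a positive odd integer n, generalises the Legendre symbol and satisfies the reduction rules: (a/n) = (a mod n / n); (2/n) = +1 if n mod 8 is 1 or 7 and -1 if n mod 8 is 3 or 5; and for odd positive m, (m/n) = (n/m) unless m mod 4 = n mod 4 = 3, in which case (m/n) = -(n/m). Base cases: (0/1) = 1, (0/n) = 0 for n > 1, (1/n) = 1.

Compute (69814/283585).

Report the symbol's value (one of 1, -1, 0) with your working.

-1

factor out 2^1: 69814 = 2^1·34907; with 283585 mod 8 = 1, (2/283585) = +1; sign now +1; continue with (34907/283585)
flip (34907/283585) -> (283585/34907): both odd, 34907 mod 4 = 3, 283585 mod 4 = 1, so the flip contributes +1; sign now +1
(283585/34907): 283585 mod 34907 = 4329, so (283585/34907) = (4329/34907)
flip (4329/34907) -> (34907/4329): both odd, 4329 mod 4 = 1, 34907 mod 4 = 3, so the flip contributes +1; sign now +1
(34907/4329): 34907 mod 4329 = 275, so (34907/4329) = (275/4329)
flip (275/4329) -> (4329/275): both odd, 275 mod 4 = 3, 4329 mod 4 = 1, so the flip contributes +1; sign now +1
(4329/275): 4329 mod 275 = 204, so (4329/275) = (204/275)
factor out 2^2: 204 = 2^2·51; with 275 mod 8 = 3, (2/275) = -1; sign now +1; continue with (51/275)
flip (51/275) -> (275/51): both odd, 51 mod 4 = 3, 275 mod 4 = 3, so the flip contributes -1; sign now -1
(275/51): 275 mod 51 = 20, so (275/51) = (20/51)
factor out 2^2: 20 = 2^2·5; with 51 mod 8 = 3, (2/51) = -1; sign now -1; continue with (5/51)
flip (5/51) -> (51/5): both odd, 5 mod 4 = 1, 51 mod 4 = 3, so the flip contributes +1; sign now -1
(51/5): 51 mod 5 = 1, so (51/5) = (1/5)
reached (1/5) = 1, so the symbol is -1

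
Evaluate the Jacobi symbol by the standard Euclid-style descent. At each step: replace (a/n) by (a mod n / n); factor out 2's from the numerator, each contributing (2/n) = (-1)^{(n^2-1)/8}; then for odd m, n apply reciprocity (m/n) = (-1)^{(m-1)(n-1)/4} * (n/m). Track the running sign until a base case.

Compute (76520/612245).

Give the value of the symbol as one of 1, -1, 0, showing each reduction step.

0

factor out 2^3: 76520 = 2^3·9565; with 612245 mod 8 = 5, (2/612245) = -1; sign now -1; continue with (9565/612245)
flip (9565/612245) -> (612245/9565): both odd, 9565 mod 4 = 1, 612245 mod 4 = 1, so the flip contributes +1; sign now -1
(612245/9565): 612245 mod 9565 = 85, so (612245/9565) = (85/9565)
flip (85/9565) -> (9565/85): both odd, 85 mod 4 = 1, 9565 mod 4 = 1, so the flip contributes +1; sign now -1
(9565/85): 9565 mod 85 = 45, so (9565/85) = (45/85)
flip (45/85) -> (85/45): both odd, 45 mod 4 = 1, 85 mod 4 = 1, so the flip contributes +1; sign now -1
(85/45): 85 mod 45 = 40, so (85/45) = (40/45)
factor out 2^3: 40 = 2^3·5; with 45 mod 8 = 5, (2/45) = -1; sign now +1; continue with (5/45)
flip (5/45) -> (45/5): both odd, 5 mod 4 = 1, 45 mod 4 = 1, so the flip contributes +1; sign now +1
(45/5): 45 mod 5 = 0, so (45/5) = (0/5)
reached (0/5); gcd(a, n) > 1, so (0/5) = 0 and the symbol is 0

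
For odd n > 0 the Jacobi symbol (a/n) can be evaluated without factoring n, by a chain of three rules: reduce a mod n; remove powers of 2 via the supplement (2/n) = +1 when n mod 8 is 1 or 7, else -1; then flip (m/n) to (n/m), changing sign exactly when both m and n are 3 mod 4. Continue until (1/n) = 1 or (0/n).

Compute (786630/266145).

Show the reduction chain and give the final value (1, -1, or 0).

0

(786630/266145): 786630 mod 266145 = 254340, so (786630/266145) = (254340/266145)
factor out 2^2: 254340 = 2^2·63585; with 266145 mod 8 = 1, (2/266145) = +1; sign now +1; continue with (63585/266145)
flip (63585/266145) -> (266145/63585): both odd, 63585 mod 4 = 1, 266145 mod 4 = 1, so the flip contributes +1; sign now +1
(266145/63585): 266145 mod 63585 = 11805, so (266145/63585) = (11805/63585)
flip (11805/63585) -> (63585/11805): both odd, 11805 mod 4 = 1, 63585 mod 4 = 1, so the flip contributes +1; sign now +1
(63585/11805): 63585 mod 11805 = 4560, so (63585/11805) = (4560/11805)
factor out 2^4: 4560 = 2^4·285; with 11805 mod 8 = 5, (2/11805) = -1; sign now +1; continue with (285/11805)
flip (285/11805) -> (11805/285): both odd, 285 mod 4 = 1, 11805 mod 4 = 1, so the flip contributes +1; sign now +1
(11805/285): 11805 mod 285 = 120, so (11805/285) = (120/285)
factor out 2^3: 120 = 2^3·15; with 285 mod 8 = 5, (2/285) = -1; sign now -1; continue with (15/285)
flip (15/285) -> (285/15): both odd, 15 mod 4 = 3, 285 mod 4 = 1, so the flip contributes +1; sign now -1
(285/15): 285 mod 15 = 0, so (285/15) = (0/15)
reached (0/15); gcd(a, n) > 1, so (0/15) = 0 and the symbol is 0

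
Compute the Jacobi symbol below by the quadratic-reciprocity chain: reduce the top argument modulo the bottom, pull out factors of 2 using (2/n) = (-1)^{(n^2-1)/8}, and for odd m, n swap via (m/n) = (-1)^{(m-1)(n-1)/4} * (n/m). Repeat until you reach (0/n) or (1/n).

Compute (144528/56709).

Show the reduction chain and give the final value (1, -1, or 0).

(144528/56709) = (31110/56709)   [reduce mod 56709]
31110 = 2^1·15555; (2/56709) = -1 since 56709 mod 8 = 5, so (31110/56709) = (-1)^1·(15555/56709); sign now -1
reciprocity: (15555/56709) = +1·(56709/15555) since 15555 mod 4 = 3, 56709 mod 4 = 1; sign now -1
(56709/15555) = (10044/15555)   [reduce mod 15555]
10044 = 2^2·2511; (2/15555) = -1 since 15555 mod 8 = 3, so (10044/15555) = (-1)^2·(2511/15555); sign now -1
reciprocity: (2511/15555) = -1·(15555/2511) since 2511 mod 4 = 3, 15555 mod 4 = 3; sign now +1
(15555/2511) = (489/2511)   [reduce mod 2511]
reciprocity: (489/2511) = +1·(2511/489) since 489 mod 4 = 1, 2511 mod 4 = 3; sign now +1
(2511/489) = (66/489)   [reduce mod 489]
66 = 2^1·33; (2/489) = +1 since 489 mod 8 = 1, so (66/489) = (+1)^1·(33/489); sign now +1
reciprocity: (33/489) = +1·(489/33) since 33 mod 4 = 1, 489 mod 4 = 1; sign now +1
(489/33) = (27/33)   [reduce mod 33]
reciprocity: (27/33) = +1·(33/27) since 27 mod 4 = 3, 33 mod 4 = 1; sign now +1
(33/27) = (6/27)   [reduce mod 27]
6 = 2^1·3; (2/27) = -1 since 27 mod 8 = 3, so (6/27) = (-1)^1·(3/27); sign now -1
reciprocity: (3/27) = -1·(27/3) since 3 mod 4 = 3, 27 mod 4 = 3; sign now +1
(27/3) = (0/3)   [reduce mod 3]
(0/3) = 0   [gcd(a, n) > 1]; final value = 0

0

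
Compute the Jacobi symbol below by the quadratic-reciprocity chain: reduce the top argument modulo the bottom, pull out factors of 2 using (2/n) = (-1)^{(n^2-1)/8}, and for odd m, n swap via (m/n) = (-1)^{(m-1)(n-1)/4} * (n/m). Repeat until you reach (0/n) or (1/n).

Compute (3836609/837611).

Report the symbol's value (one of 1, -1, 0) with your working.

(3836609/837611): 3836609 mod 837611 = 486165, so (3836609/837611) = (486165/837611)
flip (486165/837611) -> (837611/486165): both odd, 486165 mod 4 = 1, 837611 mod 4 = 3, so the flip contributes +1; sign now +1
(837611/486165): 837611 mod 486165 = 351446, so (837611/486165) = (351446/486165)
factor out 2^1: 351446 = 2^1·175723; with 486165 mod 8 = 5, (2/486165) = -1; sign now -1; continue with (175723/486165)
flip (175723/486165) -> (486165/175723): both odd, 175723 mod 4 = 3, 486165 mod 4 = 1, so the flip contributes +1; sign now -1
(486165/175723): 486165 mod 175723 = 134719, so (486165/175723) = (134719/175723)
flip (134719/175723) -> (175723/134719): both odd, 134719 mod 4 = 3, 175723 mod 4 = 3, so the flip contributes -1; sign now +1
(175723/134719): 175723 mod 134719 = 41004, so (175723/134719) = (41004/134719)
factor out 2^2: 41004 = 2^2·10251; with 134719 mod 8 = 7, (2/134719) = +1; sign now +1; continue with (10251/134719)
flip (10251/134719) -> (134719/10251): both odd, 10251 mod 4 = 3, 134719 mod 4 = 3, so the flip contributes -1; sign now -1
(134719/10251): 134719 mod 10251 = 1456, so (134719/10251) = (1456/10251)
factor out 2^4: 1456 = 2^4·91; with 10251 mod 8 = 3, (2/10251) = -1; sign now -1; continue with (91/10251)
flip (91/10251) -> (10251/91): both odd, 91 mod 4 = 3, 10251 mod 4 = 3, so the flip contributes -1; sign now +1
(10251/91): 10251 mod 91 = 59, so (10251/91) = (59/91)
flip (59/91) -> (91/59): both odd, 59 mod 4 = 3, 91 mod 4 = 3, so the flip contributes -1; sign now -1
(91/59): 91 mod 59 = 32, so (91/59) = (32/59)
factor out 2^5: 32 = 2^5·1; with 59 mod 8 = 3, (2/59) = -1; sign now +1; continue with (1/59)
reached (1/59) = 1, so the symbol is +1

1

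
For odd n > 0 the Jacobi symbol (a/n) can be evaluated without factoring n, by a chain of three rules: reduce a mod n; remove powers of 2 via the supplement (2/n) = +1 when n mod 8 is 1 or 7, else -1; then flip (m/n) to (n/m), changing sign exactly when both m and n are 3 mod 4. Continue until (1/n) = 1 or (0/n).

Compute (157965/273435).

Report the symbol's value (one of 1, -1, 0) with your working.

0

reciprocity: (157965/273435) = +1·(273435/157965) since 157965 mod 4 = 1, 273435 mod 4 = 3; sign now +1
(273435/157965) = (115470/157965)   [reduce mod 157965]
115470 = 2^1·57735; (2/157965) = -1 since 157965 mod 8 = 5, so (115470/157965) = (-1)^1·(57735/157965); sign now -1
reciprocity: (57735/157965) = +1·(157965/57735) since 57735 mod 4 = 3, 157965 mod 4 = 1; sign now -1
(157965/57735) = (42495/57735)   [reduce mod 57735]
reciprocity: (42495/57735) = -1·(57735/42495) since 42495 mod 4 = 3, 57735 mod 4 = 3; sign now +1
(57735/42495) = (15240/42495)   [reduce mod 42495]
15240 = 2^3·1905; (2/42495) = +1 since 42495 mod 8 = 7, so (15240/42495) = (+1)^3·(1905/42495); sign now +1
reciprocity: (1905/42495) = +1·(42495/1905) since 1905 mod 4 = 1, 42495 mod 4 = 3; sign now +1
(42495/1905) = (585/1905)   [reduce mod 1905]
reciprocity: (585/1905) = +1·(1905/585) since 585 mod 4 = 1, 1905 mod 4 = 1; sign now +1
(1905/585) = (150/585)   [reduce mod 585]
150 = 2^1·75; (2/585) = +1 since 585 mod 8 = 1, so (150/585) = (+1)^1·(75/585); sign now +1
reciprocity: (75/585) = +1·(585/75) since 75 mod 4 = 3, 585 mod 4 = 1; sign now +1
(585/75) = (60/75)   [reduce mod 75]
60 = 2^2·15; (2/75) = -1 since 75 mod 8 = 3, so (60/75) = (-1)^2·(15/75); sign now +1
reciprocity: (15/75) = -1·(75/15) since 15 mod 4 = 3, 75 mod 4 = 3; sign now -1
(75/15) = (0/15)   [reduce mod 15]
(0/15) = 0   [gcd(a, n) > 1]; final value = 0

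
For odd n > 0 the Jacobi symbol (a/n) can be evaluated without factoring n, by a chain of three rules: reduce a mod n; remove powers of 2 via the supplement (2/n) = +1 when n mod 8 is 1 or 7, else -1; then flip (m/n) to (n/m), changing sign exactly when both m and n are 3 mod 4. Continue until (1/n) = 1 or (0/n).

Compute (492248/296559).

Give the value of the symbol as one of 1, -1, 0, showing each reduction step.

(492248/296559): 492248 mod 296559 = 195689, so (492248/296559) = (195689/296559)
flip (195689/296559) -> (296559/195689): both odd, 195689 mod 4 = 1, 296559 mod 4 = 3, so the flip contributes +1; sign now +1
(296559/195689): 296559 mod 195689 = 100870, so (296559/195689) = (100870/195689)
factor out 2^1: 100870 = 2^1·50435; with 195689 mod 8 = 1, (2/195689) = +1; sign now +1; continue with (50435/195689)
flip (50435/195689) -> (195689/50435): both odd, 50435 mod 4 = 3, 195689 mod 4 = 1, so the flip contributes +1; sign now +1
(195689/50435): 195689 mod 50435 = 44384, so (195689/50435) = (44384/50435)
factor out 2^5: 44384 = 2^5·1387; with 50435 mod 8 = 3, (2/50435) = -1; sign now -1; continue with (1387/50435)
flip (1387/50435) -> (50435/1387): both odd, 1387 mod 4 = 3, 50435 mod 4 = 3, so the flip contributes -1; sign now +1
(50435/1387): 50435 mod 1387 = 503, so (50435/1387) = (503/1387)
flip (503/1387) -> (1387/503): both odd, 503 mod 4 = 3, 1387 mod 4 = 3, so the flip contributes -1; sign now -1
(1387/503): 1387 mod 503 = 381, so (1387/503) = (381/503)
flip (381/503) -> (503/381): both odd, 381 mod 4 = 1, 503 mod 4 = 3, so the flip contributes +1; sign now -1
(503/381): 503 mod 381 = 122, so (503/381) = (122/381)
factor out 2^1: 122 = 2^1·61; with 381 mod 8 = 5, (2/381) = -1; sign now +1; continue with (61/381)
flip (61/381) -> (381/61): both odd, 61 mod 4 = 1, 381 mod 4 = 1, so the flip contributes +1; sign now +1
(381/61): 381 mod 61 = 15, so (381/61) = (15/61)
flip (15/61) -> (61/15): both odd, 15 mod 4 = 3, 61 mod 4 = 1, so the flip contributes +1; sign now +1
(61/15): 61 mod 15 = 1, so (61/15) = (1/15)
reached (1/15) = 1, so the symbol is +1

1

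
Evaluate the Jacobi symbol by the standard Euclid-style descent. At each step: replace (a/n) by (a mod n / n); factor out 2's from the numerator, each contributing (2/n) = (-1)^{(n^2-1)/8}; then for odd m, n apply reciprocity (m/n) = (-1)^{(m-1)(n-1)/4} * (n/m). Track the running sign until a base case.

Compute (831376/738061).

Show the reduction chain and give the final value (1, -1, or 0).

1

(831376/738061): 831376 mod 738061 = 93315, so (831376/738061) = (93315/738061)
flip (93315/738061) -> (738061/93315): both odd, 93315 mod 4 = 3, 738061 mod 4 = 1, so the flip contributes +1; sign now +1
(738061/93315): 738061 mod 93315 = 84856, so (738061/93315) = (84856/93315)
factor out 2^3: 84856 = 2^3·10607; with 93315 mod 8 = 3, (2/93315) = -1; sign now -1; continue with (10607/93315)
flip (10607/93315) -> (93315/10607): both odd, 10607 mod 4 = 3, 93315 mod 4 = 3, so the flip contributes -1; sign now +1
(93315/10607): 93315 mod 10607 = 8459, so (93315/10607) = (8459/10607)
flip (8459/10607) -> (10607/8459): both odd, 8459 mod 4 = 3, 10607 mod 4 = 3, so the flip contributes -1; sign now -1
(10607/8459): 10607 mod 8459 = 2148, so (10607/8459) = (2148/8459)
factor out 2^2: 2148 = 2^2·537; with 8459 mod 8 = 3, (2/8459) = -1; sign now -1; continue with (537/8459)
flip (537/8459) -> (8459/537): both odd, 537 mod 4 = 1, 8459 mod 4 = 3, so the flip contributes +1; sign now -1
(8459/537): 8459 mod 537 = 404, so (8459/537) = (404/537)
factor out 2^2: 404 = 2^2·101; with 537 mod 8 = 1, (2/537) = +1; sign now -1; continue with (101/537)
flip (101/537) -> (537/101): both odd, 101 mod 4 = 1, 537 mod 4 = 1, so the flip contributes +1; sign now -1
(537/101): 537 mod 101 = 32, so (537/101) = (32/101)
factor out 2^5: 32 = 2^5·1; with 101 mod 8 = 5, (2/101) = -1; sign now +1; continue with (1/101)
reached (1/101) = 1, so the symbol is +1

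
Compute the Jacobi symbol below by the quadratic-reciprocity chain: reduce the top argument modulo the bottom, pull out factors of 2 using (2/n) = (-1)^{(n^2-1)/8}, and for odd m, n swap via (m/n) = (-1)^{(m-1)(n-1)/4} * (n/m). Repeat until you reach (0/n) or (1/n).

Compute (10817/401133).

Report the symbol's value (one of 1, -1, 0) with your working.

1

flip (10817/401133) -> (401133/10817): both odd, 10817 mod 4 = 1, 401133 mod 4 = 1, so the flip contributes +1; sign now +1
(401133/10817): 401133 mod 10817 = 904, so (401133/10817) = (904/10817)
factor out 2^3: 904 = 2^3·113; with 10817 mod 8 = 1, (2/10817) = +1; sign now +1; continue with (113/10817)
flip (113/10817) -> (10817/113): both odd, 113 mod 4 = 1, 10817 mod 4 = 1, so the flip contributes +1; sign now +1
(10817/113): 10817 mod 113 = 82, so (10817/113) = (82/113)
factor out 2^1: 82 = 2^1·41; with 113 mod 8 = 1, (2/113) = +1; sign now +1; continue with (41/113)
flip (41/113) -> (113/41): both odd, 41 mod 4 = 1, 113 mod 4 = 1, so the flip contributes +1; sign now +1
(113/41): 113 mod 41 = 31, so (113/41) = (31/41)
flip (31/41) -> (41/31): both odd, 31 mod 4 = 3, 41 mod 4 = 1, so the flip contributes +1; sign now +1
(41/31): 41 mod 31 = 10, so (41/31) = (10/31)
factor out 2^1: 10 = 2^1·5; with 31 mod 8 = 7, (2/31) = +1; sign now +1; continue with (5/31)
flip (5/31) -> (31/5): both odd, 5 mod 4 = 1, 31 mod 4 = 3, so the flip contributes +1; sign now +1
(31/5): 31 mod 5 = 1, so (31/5) = (1/5)
reached (1/5) = 1, so the symbol is +1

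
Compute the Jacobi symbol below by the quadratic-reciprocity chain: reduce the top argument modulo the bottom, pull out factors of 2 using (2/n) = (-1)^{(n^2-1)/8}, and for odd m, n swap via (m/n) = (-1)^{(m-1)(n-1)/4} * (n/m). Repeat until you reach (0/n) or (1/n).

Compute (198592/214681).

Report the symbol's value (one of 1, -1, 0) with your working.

1

198592 = 2^6·3103; (2/214681) = +1 since 214681 mod 8 = 1, so (198592/214681) = (+1)^6·(3103/214681); sign now +1
reciprocity: (3103/214681) = +1·(214681/3103) since 3103 mod 4 = 3, 214681 mod 4 = 1; sign now +1
(214681/3103) = (574/3103)   [reduce mod 3103]
574 = 2^1·287; (2/3103) = +1 since 3103 mod 8 = 7, so (574/3103) = (+1)^1·(287/3103); sign now +1
reciprocity: (287/3103) = -1·(3103/287) since 287 mod 4 = 3, 3103 mod 4 = 3; sign now -1
(3103/287) = (233/287)   [reduce mod 287]
reciprocity: (233/287) = +1·(287/233) since 233 mod 4 = 1, 287 mod 4 = 3; sign now -1
(287/233) = (54/233)   [reduce mod 233]
54 = 2^1·27; (2/233) = +1 since 233 mod 8 = 1, so (54/233) = (+1)^1·(27/233); sign now -1
reciprocity: (27/233) = +1·(233/27) since 27 mod 4 = 3, 233 mod 4 = 1; sign now -1
(233/27) = (17/27)   [reduce mod 27]
reciprocity: (17/27) = +1·(27/17) since 17 mod 4 = 1, 27 mod 4 = 3; sign now -1
(27/17) = (10/17)   [reduce mod 17]
10 = 2^1·5; (2/17) = +1 since 17 mod 8 = 1, so (10/17) = (+1)^1·(5/17); sign now -1
reciprocity: (5/17) = +1·(17/5) since 5 mod 4 = 1, 17 mod 4 = 1; sign now -1
(17/5) = (2/5)   [reduce mod 5]
2 = 2^1·1; (2/5) = -1 since 5 mod 8 = 5, so (2/5) = (-1)^1·(1/5); sign now +1
(1/5) = 1; final value = sign = +1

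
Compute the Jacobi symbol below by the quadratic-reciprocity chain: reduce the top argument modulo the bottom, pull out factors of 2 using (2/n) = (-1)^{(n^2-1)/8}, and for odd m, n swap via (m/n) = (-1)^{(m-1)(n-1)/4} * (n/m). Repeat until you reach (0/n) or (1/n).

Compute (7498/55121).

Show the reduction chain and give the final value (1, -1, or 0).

-1

7498 = 2^1·3749; (2/55121) = +1 since 55121 mod 8 = 1, so (7498/55121) = (+1)^1·(3749/55121); sign now +1
reciprocity: (3749/55121) = +1·(55121/3749) since 3749 mod 4 = 1, 55121 mod 4 = 1; sign now +1
(55121/3749) = (2635/3749)   [reduce mod 3749]
reciprocity: (2635/3749) = +1·(3749/2635) since 2635 mod 4 = 3, 3749 mod 4 = 1; sign now +1
(3749/2635) = (1114/2635)   [reduce mod 2635]
1114 = 2^1·557; (2/2635) = -1 since 2635 mod 8 = 3, so (1114/2635) = (-1)^1·(557/2635); sign now -1
reciprocity: (557/2635) = +1·(2635/557) since 557 mod 4 = 1, 2635 mod 4 = 3; sign now -1
(2635/557) = (407/557)   [reduce mod 557]
reciprocity: (407/557) = +1·(557/407) since 407 mod 4 = 3, 557 mod 4 = 1; sign now -1
(557/407) = (150/407)   [reduce mod 407]
150 = 2^1·75; (2/407) = +1 since 407 mod 8 = 7, so (150/407) = (+1)^1·(75/407); sign now -1
reciprocity: (75/407) = -1·(407/75) since 75 mod 4 = 3, 407 mod 4 = 3; sign now +1
(407/75) = (32/75)   [reduce mod 75]
32 = 2^5·1; (2/75) = -1 since 75 mod 8 = 3, so (32/75) = (-1)^5·(1/75); sign now -1
(1/75) = 1; final value = sign = -1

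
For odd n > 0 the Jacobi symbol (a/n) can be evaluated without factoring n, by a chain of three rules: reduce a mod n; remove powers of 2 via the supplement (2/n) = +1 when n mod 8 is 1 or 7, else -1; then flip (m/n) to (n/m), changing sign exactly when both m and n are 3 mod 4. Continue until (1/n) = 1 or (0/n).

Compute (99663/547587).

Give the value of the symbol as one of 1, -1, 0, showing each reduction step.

0

flip (99663/547587) -> (547587/99663): both odd, 99663 mod 4 = 3, 547587 mod 4 = 3, so the flip contributes -1; sign now -1
(547587/99663): 547587 mod 99663 = 49272, so (547587/99663) = (49272/99663)
factor out 2^3: 49272 = 2^3·6159; with 99663 mod 8 = 7, (2/99663) = +1; sign now -1; continue with (6159/99663)
flip (6159/99663) -> (99663/6159): both odd, 6159 mod 4 = 3, 99663 mod 4 = 3, so the flip contributes -1; sign now +1
(99663/6159): 99663 mod 6159 = 1119, so (99663/6159) = (1119/6159)
flip (1119/6159) -> (6159/1119): both odd, 1119 mod 4 = 3, 6159 mod 4 = 3, so the flip contributes -1; sign now -1
(6159/1119): 6159 mod 1119 = 564, so (6159/1119) = (564/1119)
factor out 2^2: 564 = 2^2·141; with 1119 mod 8 = 7, (2/1119) = +1; sign now -1; continue with (141/1119)
flip (141/1119) -> (1119/141): both odd, 141 mod 4 = 1, 1119 mod 4 = 3, so the flip contributes +1; sign now -1
(1119/141): 1119 mod 141 = 132, so (1119/141) = (132/141)
factor out 2^2: 132 = 2^2·33; with 141 mod 8 = 5, (2/141) = -1; sign now -1; continue with (33/141)
flip (33/141) -> (141/33): both odd, 33 mod 4 = 1, 141 mod 4 = 1, so the flip contributes +1; sign now -1
(141/33): 141 mod 33 = 9, so (141/33) = (9/33)
flip (9/33) -> (33/9): both odd, 9 mod 4 = 1, 33 mod 4 = 1, so the flip contributes +1; sign now -1
(33/9): 33 mod 9 = 6, so (33/9) = (6/9)
factor out 2^1: 6 = 2^1·3; with 9 mod 8 = 1, (2/9) = +1; sign now -1; continue with (3/9)
flip (3/9) -> (9/3): both odd, 3 mod 4 = 3, 9 mod 4 = 1, so the flip contributes +1; sign now -1
(9/3): 9 mod 3 = 0, so (9/3) = (0/3)
reached (0/3); gcd(a, n) > 1, so (0/3) = 0 and the symbol is 0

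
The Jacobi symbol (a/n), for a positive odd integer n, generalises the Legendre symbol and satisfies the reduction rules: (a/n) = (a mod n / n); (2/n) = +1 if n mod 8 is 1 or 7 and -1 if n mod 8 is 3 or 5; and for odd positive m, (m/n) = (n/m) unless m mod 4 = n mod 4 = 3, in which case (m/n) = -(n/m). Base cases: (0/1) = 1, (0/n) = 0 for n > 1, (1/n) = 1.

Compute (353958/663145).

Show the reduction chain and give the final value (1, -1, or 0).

factor out 2^1: 353958 = 2^1·176979; with 663145 mod 8 = 1, (2/663145) = +1; sign now +1; continue with (176979/663145)
flip (176979/663145) -> (663145/176979): both odd, 176979 mod 4 = 3, 663145 mod 4 = 1, so the flip contributes +1; sign now +1
(663145/176979): 663145 mod 176979 = 132208, so (663145/176979) = (132208/176979)
factor out 2^4: 132208 = 2^4·8263; with 176979 mod 8 = 3, (2/176979) = -1; sign now +1; continue with (8263/176979)
flip (8263/176979) -> (176979/8263): both odd, 8263 mod 4 = 3, 176979 mod 4 = 3, so the flip contributes -1; sign now -1
(176979/8263): 176979 mod 8263 = 3456, so (176979/8263) = (3456/8263)
factor out 2^7: 3456 = 2^7·27; with 8263 mod 8 = 7, (2/8263) = +1; sign now -1; continue with (27/8263)
flip (27/8263) -> (8263/27): both odd, 27 mod 4 = 3, 8263 mod 4 = 3, so the flip contributes -1; sign now +1
(8263/27): 8263 mod 27 = 1, so (8263/27) = (1/27)
reached (1/27) = 1, so the symbol is +1

1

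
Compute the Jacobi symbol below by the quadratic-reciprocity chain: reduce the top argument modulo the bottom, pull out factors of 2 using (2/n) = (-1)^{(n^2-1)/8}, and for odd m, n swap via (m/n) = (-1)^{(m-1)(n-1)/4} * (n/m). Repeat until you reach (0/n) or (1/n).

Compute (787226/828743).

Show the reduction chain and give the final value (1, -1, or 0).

1

factor out 2^1: 787226 = 2^1·393613; with 828743 mod 8 = 7, (2/828743) = +1; sign now +1; continue with (393613/828743)
flip (393613/828743) -> (828743/393613): both odd, 393613 mod 4 = 1, 828743 mod 4 = 3, so the flip contributes +1; sign now +1
(828743/393613): 828743 mod 393613 = 41517, so (828743/393613) = (41517/393613)
flip (41517/393613) -> (393613/41517): both odd, 41517 mod 4 = 1, 393613 mod 4 = 1, so the flip contributes +1; sign now +1
(393613/41517): 393613 mod 41517 = 19960, so (393613/41517) = (19960/41517)
factor out 2^3: 19960 = 2^3·2495; with 41517 mod 8 = 5, (2/41517) = -1; sign now -1; continue with (2495/41517)
flip (2495/41517) -> (41517/2495): both odd, 2495 mod 4 = 3, 41517 mod 4 = 1, so the flip contributes +1; sign now -1
(41517/2495): 41517 mod 2495 = 1597, so (41517/2495) = (1597/2495)
flip (1597/2495) -> (2495/1597): both odd, 1597 mod 4 = 1, 2495 mod 4 = 3, so the flip contributes +1; sign now -1
(2495/1597): 2495 mod 1597 = 898, so (2495/1597) = (898/1597)
factor out 2^1: 898 = 2^1·449; with 1597 mod 8 = 5, (2/1597) = -1; sign now +1; continue with (449/1597)
flip (449/1597) -> (1597/449): both odd, 449 mod 4 = 1, 1597 mod 4 = 1, so the flip contributes +1; sign now +1
(1597/449): 1597 mod 449 = 250, so (1597/449) = (250/449)
factor out 2^1: 250 = 2^1·125; with 449 mod 8 = 1, (2/449) = +1; sign now +1; continue with (125/449)
flip (125/449) -> (449/125): both odd, 125 mod 4 = 1, 449 mod 4 = 1, so the flip contributes +1; sign now +1
(449/125): 449 mod 125 = 74, so (449/125) = (74/125)
factor out 2^1: 74 = 2^1·37; with 125 mod 8 = 5, (2/125) = -1; sign now -1; continue with (37/125)
flip (37/125) -> (125/37): both odd, 37 mod 4 = 1, 125 mod 4 = 1, so the flip contributes +1; sign now -1
(125/37): 125 mod 37 = 14, so (125/37) = (14/37)
factor out 2^1: 14 = 2^1·7; with 37 mod 8 = 5, (2/37) = -1; sign now +1; continue with (7/37)
flip (7/37) -> (37/7): both odd, 7 mod 4 = 3, 37 mod 4 = 1, so the flip contributes +1; sign now +1
(37/7): 37 mod 7 = 2, so (37/7) = (2/7)
factor out 2^1: 2 = 2^1·1; with 7 mod 8 = 7, (2/7) = +1; sign now +1; continue with (1/7)
reached (1/7) = 1, so the symbol is +1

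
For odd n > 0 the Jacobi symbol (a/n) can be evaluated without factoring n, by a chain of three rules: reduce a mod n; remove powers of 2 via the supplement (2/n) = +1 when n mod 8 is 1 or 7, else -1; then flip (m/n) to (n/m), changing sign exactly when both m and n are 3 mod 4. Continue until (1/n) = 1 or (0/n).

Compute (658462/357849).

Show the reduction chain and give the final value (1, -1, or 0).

1

(658462/357849) = (300613/357849)   [reduce mod 357849]
reciprocity: (300613/357849) = +1·(357849/300613) since 300613 mod 4 = 1, 357849 mod 4 = 1; sign now +1
(357849/300613) = (57236/300613)   [reduce mod 300613]
57236 = 2^2·14309; (2/300613) = -1 since 300613 mod 8 = 5, so (57236/300613) = (-1)^2·(14309/300613); sign now +1
reciprocity: (14309/300613) = +1·(300613/14309) since 14309 mod 4 = 1, 300613 mod 4 = 1; sign now +1
(300613/14309) = (124/14309)   [reduce mod 14309]
124 = 2^2·31; (2/14309) = -1 since 14309 mod 8 = 5, so (124/14309) = (-1)^2·(31/14309); sign now +1
reciprocity: (31/14309) = +1·(14309/31) since 31 mod 4 = 3, 14309 mod 4 = 1; sign now +1
(14309/31) = (18/31)   [reduce mod 31]
18 = 2^1·9; (2/31) = +1 since 31 mod 8 = 7, so (18/31) = (+1)^1·(9/31); sign now +1
reciprocity: (9/31) = +1·(31/9) since 9 mod 4 = 1, 31 mod 4 = 3; sign now +1
(31/9) = (4/9)   [reduce mod 9]
4 = 2^2·1; (2/9) = +1 since 9 mod 8 = 1, so (4/9) = (+1)^2·(1/9); sign now +1
(1/9) = 1; final value = sign = +1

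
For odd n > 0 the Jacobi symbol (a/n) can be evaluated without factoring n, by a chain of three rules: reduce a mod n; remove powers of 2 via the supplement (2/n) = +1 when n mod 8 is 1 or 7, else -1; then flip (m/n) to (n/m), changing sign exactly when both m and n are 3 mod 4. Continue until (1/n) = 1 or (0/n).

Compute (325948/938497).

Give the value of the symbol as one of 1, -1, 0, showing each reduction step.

0

factor out 2^2: 325948 = 2^2·81487; with 938497 mod 8 = 1, (2/938497) = +1; sign now +1; continue with (81487/938497)
flip (81487/938497) -> (938497/81487): both odd, 81487 mod 4 = 3, 938497 mod 4 = 1, so the flip contributes +1; sign now +1
(938497/81487): 938497 mod 81487 = 42140, so (938497/81487) = (42140/81487)
factor out 2^2: 42140 = 2^2·10535; with 81487 mod 8 = 7, (2/81487) = +1; sign now +1; continue with (10535/81487)
flip (10535/81487) -> (81487/10535): both odd, 10535 mod 4 = 3, 81487 mod 4 = 3, so the flip contributes -1; sign now -1
(81487/10535): 81487 mod 10535 = 7742, so (81487/10535) = (7742/10535)
factor out 2^1: 7742 = 2^1·3871; with 10535 mod 8 = 7, (2/10535) = +1; sign now -1; continue with (3871/10535)
flip (3871/10535) -> (10535/3871): both odd, 3871 mod 4 = 3, 10535 mod 4 = 3, so the flip contributes -1; sign now +1
(10535/3871): 10535 mod 3871 = 2793, so (10535/3871) = (2793/3871)
flip (2793/3871) -> (3871/2793): both odd, 2793 mod 4 = 1, 3871 mod 4 = 3, so the flip contributes +1; sign now +1
(3871/2793): 3871 mod 2793 = 1078, so (3871/2793) = (1078/2793)
factor out 2^1: 1078 = 2^1·539; with 2793 mod 8 = 1, (2/2793) = +1; sign now +1; continue with (539/2793)
flip (539/2793) -> (2793/539): both odd, 539 mod 4 = 3, 2793 mod 4 = 1, so the flip contributes +1; sign now +1
(2793/539): 2793 mod 539 = 98, so (2793/539) = (98/539)
factor out 2^1: 98 = 2^1·49; with 539 mod 8 = 3, (2/539) = -1; sign now -1; continue with (49/539)
flip (49/539) -> (539/49): both odd, 49 mod 4 = 1, 539 mod 4 = 3, so the flip contributes +1; sign now -1
(539/49): 539 mod 49 = 0, so (539/49) = (0/49)
reached (0/49); gcd(a, n) > 1, so (0/49) = 0 and the symbol is 0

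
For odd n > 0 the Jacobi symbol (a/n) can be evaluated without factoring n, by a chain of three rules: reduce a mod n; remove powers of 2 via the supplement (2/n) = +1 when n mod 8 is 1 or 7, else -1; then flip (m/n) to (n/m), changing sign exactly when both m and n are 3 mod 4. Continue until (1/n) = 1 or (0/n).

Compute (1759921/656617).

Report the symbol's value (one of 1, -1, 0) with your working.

1

(1759921/656617) = (446687/656617)   [reduce mod 656617]
reciprocity: (446687/656617) = +1·(656617/446687) since 446687 mod 4 = 3, 656617 mod 4 = 1; sign now +1
(656617/446687) = (209930/446687)   [reduce mod 446687]
209930 = 2^1·104965; (2/446687) = +1 since 446687 mod 8 = 7, so (209930/446687) = (+1)^1·(104965/446687); sign now +1
reciprocity: (104965/446687) = +1·(446687/104965) since 104965 mod 4 = 1, 446687 mod 4 = 3; sign now +1
(446687/104965) = (26827/104965)   [reduce mod 104965]
reciprocity: (26827/104965) = +1·(104965/26827) since 26827 mod 4 = 3, 104965 mod 4 = 1; sign now +1
(104965/26827) = (24484/26827)   [reduce mod 26827]
24484 = 2^2·6121; (2/26827) = -1 since 26827 mod 8 = 3, so (24484/26827) = (-1)^2·(6121/26827); sign now +1
reciprocity: (6121/26827) = +1·(26827/6121) since 6121 mod 4 = 1, 26827 mod 4 = 3; sign now +1
(26827/6121) = (2343/6121)   [reduce mod 6121]
reciprocity: (2343/6121) = +1·(6121/2343) since 2343 mod 4 = 3, 6121 mod 4 = 1; sign now +1
(6121/2343) = (1435/2343)   [reduce mod 2343]
reciprocity: (1435/2343) = -1·(2343/1435) since 1435 mod 4 = 3, 2343 mod 4 = 3; sign now -1
(2343/1435) = (908/1435)   [reduce mod 1435]
908 = 2^2·227; (2/1435) = -1 since 1435 mod 8 = 3, so (908/1435) = (-1)^2·(227/1435); sign now -1
reciprocity: (227/1435) = -1·(1435/227) since 227 mod 4 = 3, 1435 mod 4 = 3; sign now +1
(1435/227) = (73/227)   [reduce mod 227]
reciprocity: (73/227) = +1·(227/73) since 73 mod 4 = 1, 227 mod 4 = 3; sign now +1
(227/73) = (8/73)   [reduce mod 73]
8 = 2^3·1; (2/73) = +1 since 73 mod 8 = 1, so (8/73) = (+1)^3·(1/73); sign now +1
(1/73) = 1; final value = sign = +1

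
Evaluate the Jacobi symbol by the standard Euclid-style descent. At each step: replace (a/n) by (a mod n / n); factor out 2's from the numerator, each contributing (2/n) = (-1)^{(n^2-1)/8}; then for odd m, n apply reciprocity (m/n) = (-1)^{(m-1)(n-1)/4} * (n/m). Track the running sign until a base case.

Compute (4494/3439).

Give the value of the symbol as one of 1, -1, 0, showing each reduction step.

1

(4494/3439) = (1055/3439)   [reduce mod 3439]
reciprocity: (1055/3439) = -1·(3439/1055) since 1055 mod 4 = 3, 3439 mod 4 = 3; sign now -1
(3439/1055) = (274/1055)   [reduce mod 1055]
274 = 2^1·137; (2/1055) = +1 since 1055 mod 8 = 7, so (274/1055) = (+1)^1·(137/1055); sign now -1
reciprocity: (137/1055) = +1·(1055/137) since 137 mod 4 = 1, 1055 mod 4 = 3; sign now -1
(1055/137) = (96/137)   [reduce mod 137]
96 = 2^5·3; (2/137) = +1 since 137 mod 8 = 1, so (96/137) = (+1)^5·(3/137); sign now -1
reciprocity: (3/137) = +1·(137/3) since 3 mod 4 = 3, 137 mod 4 = 1; sign now -1
(137/3) = (2/3)   [reduce mod 3]
2 = 2^1·1; (2/3) = -1 since 3 mod 8 = 3, so (2/3) = (-1)^1·(1/3); sign now +1
(1/3) = 1; final value = sign = +1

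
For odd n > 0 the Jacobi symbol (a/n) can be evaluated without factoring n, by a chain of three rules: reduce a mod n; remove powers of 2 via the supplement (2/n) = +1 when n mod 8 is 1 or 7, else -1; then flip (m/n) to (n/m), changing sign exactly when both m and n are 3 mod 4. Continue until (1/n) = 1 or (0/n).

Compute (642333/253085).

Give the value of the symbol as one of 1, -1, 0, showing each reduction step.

(642333/253085) = (136163/253085)   [reduce mod 253085]
reciprocity: (136163/253085) = +1·(253085/136163) since 136163 mod 4 = 3, 253085 mod 4 = 1; sign now +1
(253085/136163) = (116922/136163)   [reduce mod 136163]
116922 = 2^1·58461; (2/136163) = -1 since 136163 mod 8 = 3, so (116922/136163) = (-1)^1·(58461/136163); sign now -1
reciprocity: (58461/136163) = +1·(136163/58461) since 58461 mod 4 = 1, 136163 mod 4 = 3; sign now -1
(136163/58461) = (19241/58461)   [reduce mod 58461]
reciprocity: (19241/58461) = +1·(58461/19241) since 19241 mod 4 = 1, 58461 mod 4 = 1; sign now -1
(58461/19241) = (738/19241)   [reduce mod 19241]
738 = 2^1·369; (2/19241) = +1 since 19241 mod 8 = 1, so (738/19241) = (+1)^1·(369/19241); sign now -1
reciprocity: (369/19241) = +1·(19241/369) since 369 mod 4 = 1, 19241 mod 4 = 1; sign now -1
(19241/369) = (53/369)   [reduce mod 369]
reciprocity: (53/369) = +1·(369/53) since 53 mod 4 = 1, 369 mod 4 = 1; sign now -1
(369/53) = (51/53)   [reduce mod 53]
reciprocity: (51/53) = +1·(53/51) since 51 mod 4 = 3, 53 mod 4 = 1; sign now -1
(53/51) = (2/51)   [reduce mod 51]
2 = 2^1·1; (2/51) = -1 since 51 mod 8 = 3, so (2/51) = (-1)^1·(1/51); sign now +1
(1/51) = 1; final value = sign = +1

1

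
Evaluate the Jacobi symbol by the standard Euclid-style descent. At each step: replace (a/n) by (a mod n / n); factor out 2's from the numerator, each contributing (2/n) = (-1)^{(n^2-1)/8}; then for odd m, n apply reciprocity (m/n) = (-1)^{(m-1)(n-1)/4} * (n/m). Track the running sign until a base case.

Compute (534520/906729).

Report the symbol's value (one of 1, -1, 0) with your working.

factor out 2^3: 534520 = 2^3·66815; with 906729 mod 8 = 1, (2/906729) = +1; sign now +1; continue with (66815/906729)
flip (66815/906729) -> (906729/66815): both odd, 66815 mod 4 = 3, 906729 mod 4 = 1, so the flip contributes +1; sign now +1
(906729/66815): 906729 mod 66815 = 38134, so (906729/66815) = (38134/66815)
factor out 2^1: 38134 = 2^1·19067; with 66815 mod 8 = 7, (2/66815) = +1; sign now +1; continue with (19067/66815)
flip (19067/66815) -> (66815/19067): both odd, 19067 mod 4 = 3, 66815 mod 4 = 3, so the flip contributes -1; sign now -1
(66815/19067): 66815 mod 19067 = 9614, so (66815/19067) = (9614/19067)
factor out 2^1: 9614 = 2^1·4807; with 19067 mod 8 = 3, (2/19067) = -1; sign now +1; continue with (4807/19067)
flip (4807/19067) -> (19067/4807): both odd, 4807 mod 4 = 3, 19067 mod 4 = 3, so the flip contributes -1; sign now -1
(19067/4807): 19067 mod 4807 = 4646, so (19067/4807) = (4646/4807)
factor out 2^1: 4646 = 2^1·2323; with 4807 mod 8 = 7, (2/4807) = +1; sign now -1; continue with (2323/4807)
flip (2323/4807) -> (4807/2323): both odd, 2323 mod 4 = 3, 4807 mod 4 = 3, so the flip contributes -1; sign now +1
(4807/2323): 4807 mod 2323 = 161, so (4807/2323) = (161/2323)
flip (161/2323) -> (2323/161): both odd, 161 mod 4 = 1, 2323 mod 4 = 3, so the flip contributes +1; sign now +1
(2323/161): 2323 mod 161 = 69, so (2323/161) = (69/161)
flip (69/161) -> (161/69): both odd, 69 mod 4 = 1, 161 mod 4 = 1, so the flip contributes +1; sign now +1
(161/69): 161 mod 69 = 23, so (161/69) = (23/69)
flip (23/69) -> (69/23): both odd, 23 mod 4 = 3, 69 mod 4 = 1, so the flip contributes +1; sign now +1
(69/23): 69 mod 23 = 0, so (69/23) = (0/23)
reached (0/23); gcd(a, n) > 1, so (0/23) = 0 and the symbol is 0

0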